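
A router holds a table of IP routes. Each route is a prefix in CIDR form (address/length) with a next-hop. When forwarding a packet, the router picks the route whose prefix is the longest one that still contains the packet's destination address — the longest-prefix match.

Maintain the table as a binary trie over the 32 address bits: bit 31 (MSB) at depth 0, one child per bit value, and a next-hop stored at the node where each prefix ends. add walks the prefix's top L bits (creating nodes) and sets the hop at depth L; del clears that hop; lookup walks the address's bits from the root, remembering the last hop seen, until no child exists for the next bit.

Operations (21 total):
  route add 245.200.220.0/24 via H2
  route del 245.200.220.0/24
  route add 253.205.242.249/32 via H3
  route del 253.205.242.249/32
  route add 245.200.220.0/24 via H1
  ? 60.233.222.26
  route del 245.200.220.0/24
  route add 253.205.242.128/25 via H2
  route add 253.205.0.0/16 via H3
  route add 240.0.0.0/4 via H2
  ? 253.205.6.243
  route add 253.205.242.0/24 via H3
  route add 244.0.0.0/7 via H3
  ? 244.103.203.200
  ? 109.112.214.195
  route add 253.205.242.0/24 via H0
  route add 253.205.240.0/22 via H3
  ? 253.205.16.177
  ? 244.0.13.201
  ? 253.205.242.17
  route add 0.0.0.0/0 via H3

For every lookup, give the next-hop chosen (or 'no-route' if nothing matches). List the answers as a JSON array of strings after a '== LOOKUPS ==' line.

Apply in order:
  + 245.200.220.0/24 (H2) depth=24
  - 245.200.220.0/24 clear@24
  + 253.205.242.249/32 (H3) depth=32
  - 253.205.242.249/32 clear@32
  + 245.200.220.0/24 (H1) depth=24
  Q 60.233.222.26: descend ε ; hops seen [∅] ; pick no-route
  - 245.200.220.0/24 clear@24
  + 253.205.242.128/25 (H2) depth=25
  + 253.205.0.0/16 (H3) depth=16
  + 240.0.0.0/4 (H2) depth=4
  Q 253.205.6.243: descend 1111110111001101 ; hops seen [H2,H3] ; pick H3
  + 253.205.242.0/24 (H3) depth=24
  + 244.0.0.0/7 (H3) depth=7
  Q 244.103.203.200: descend 1111010 ; hops seen [H2,H3] ; pick H3
  Q 109.112.214.195: descend ε ; hops seen [∅] ; pick no-route
  + 253.205.242.0/24 (H0) depth=24
  + 253.205.240.0/22 (H3) depth=22
  Q 253.205.16.177: descend 1111110111001101 ; hops seen [H2,H3] ; pick H3
  Q 244.0.13.201: descend 1111010 ; hops seen [H2,H3] ; pick H3
  Q 253.205.242.17: descend 111111011100110111110010 ; hops seen [H2,H3,H3,H0] ; pick H0
  + 0.0.0.0/0 (H3) depth=0

== LOOKUPS ==
["no-route","H3","H3","no-route","H3","H3","H0"]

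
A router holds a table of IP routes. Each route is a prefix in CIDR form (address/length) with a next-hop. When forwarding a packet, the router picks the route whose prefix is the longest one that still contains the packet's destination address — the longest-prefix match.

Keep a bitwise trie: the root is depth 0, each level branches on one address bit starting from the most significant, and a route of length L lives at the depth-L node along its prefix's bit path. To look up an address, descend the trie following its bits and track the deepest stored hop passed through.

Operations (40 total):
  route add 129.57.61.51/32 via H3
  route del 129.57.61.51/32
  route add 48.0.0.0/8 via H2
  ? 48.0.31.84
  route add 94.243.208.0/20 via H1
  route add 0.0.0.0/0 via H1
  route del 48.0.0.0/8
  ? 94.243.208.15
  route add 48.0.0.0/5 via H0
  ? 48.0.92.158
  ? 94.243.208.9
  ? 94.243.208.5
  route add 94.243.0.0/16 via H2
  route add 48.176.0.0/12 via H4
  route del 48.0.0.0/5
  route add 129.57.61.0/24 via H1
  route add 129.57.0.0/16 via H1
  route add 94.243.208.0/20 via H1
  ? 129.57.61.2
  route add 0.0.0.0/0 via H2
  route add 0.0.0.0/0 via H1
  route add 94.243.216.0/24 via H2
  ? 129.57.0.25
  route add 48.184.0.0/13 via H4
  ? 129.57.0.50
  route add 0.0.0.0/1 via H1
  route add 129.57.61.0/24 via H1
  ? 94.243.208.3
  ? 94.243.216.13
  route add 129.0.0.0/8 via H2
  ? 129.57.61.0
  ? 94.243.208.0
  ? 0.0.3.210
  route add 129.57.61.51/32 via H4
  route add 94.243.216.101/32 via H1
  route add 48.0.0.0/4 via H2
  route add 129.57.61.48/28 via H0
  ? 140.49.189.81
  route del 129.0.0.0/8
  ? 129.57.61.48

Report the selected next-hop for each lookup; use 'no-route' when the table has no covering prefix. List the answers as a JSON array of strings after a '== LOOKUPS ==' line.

Apply in order:
  add 129.57.61.51/32 -> H3 at depth 32
  - 129.57.61.51/32 clear@32
  add 48.0.0.0/8 -> H2 at depth 8
  lookup 48.0.31.84: bits 00110000 walk d0:-→d1:-→d2:-→d3:-→d4:-→d5:-→d6:-→d7:-→d8:H2 -> H2
  add 94.243.208.0/20 -> H1 at depth 20
  add 0.0.0.0/0 -> H1 at depth 0
  - 48.0.0.0/8 clear@8
  lookup 94.243.208.15: bits 01011110111100111101 walk d0:H1→d1:-→d2:-→d3:-→d4:-→d5:-→d6:-→d7:-→d8:-→d9:-→d10:-→d11:-→d12:-→d13:-→d14:-→d15:-→d16:-→d17:-→d18:-→d19:-→d20:H1 -> H1
  add 48.0.0.0/5 -> H0 at depth 5
  lookup 48.0.92.158: bits 00110000 walk d0:H1→d1:-→d2:-→d3:-→d4:-→d5:H0→d6:-→d7:-→d8:- -> H0
  lookup 94.243.208.9: bits 01011110111100111101 walk d0:H1→d1:-→d2:-→d3:-→d4:-→d5:-→d6:-→d7:-→d8:-→d9:-→d10:-→d11:-→d12:-→d13:-→d14:-→d15:-→d16:-→d17:-→d18:-→d19:-→d20:H1 -> H1
  lookup 94.243.208.5: bits 01011110111100111101 walk d0:H1→d1:-→d2:-→d3:-→d4:-→d5:-→d6:-→d7:-→d8:-→d9:-→d10:-→d11:-→d12:-→d13:-→d14:-→d15:-→d16:-→d17:-→d18:-→d19:-→d20:H1 -> H1
  add 94.243.0.0/16 -> H2 at depth 16
  add 48.176.0.0/12 -> H4 at depth 12
  - 48.0.0.0/5 clear@5
  add 129.57.61.0/24 -> H1 at depth 24
  add 129.57.0.0/16 -> H1 at depth 16
  add 94.243.208.0/20 -> H1 at depth 20
  lookup 129.57.61.2: bits 10000001001110010011110100 walk d0:H1→d1:-→d2:-→d3:-→d4:-→d5:-→d6:-→d7:-→d8:-→d9:-→d10:-→d11:-→d12:-→d13:-→d14:-→d15:-→d16:H1→d17:-→d18:-→d19:-→d20:-→d21:-→d22:-→d23:-→d24:H1→d25:-→d26:- -> H1
  add 0.0.0.0/0 -> H2 at depth 0
  add 0.0.0.0/0 -> H1 at depth 0
  add 94.243.216.0/24 -> H2 at depth 24
  lookup 129.57.0.25: bits 100000010011100100 walk d0:H1→d1:-→d2:-→d3:-→d4:-→d5:-→d6:-→d7:-→d8:-→d9:-→d10:-→d11:-→d12:-→d13:-→d14:-→d15:-→d16:H1→d17:-→d18:- -> H1
  add 48.184.0.0/13 -> H4 at depth 13
  lookup 129.57.0.50: bits 100000010011100100 walk d0:H1→d1:-→d2:-→d3:-→d4:-→d5:-→d6:-→d7:-→d8:-→d9:-→d10:-→d11:-→d12:-→d13:-→d14:-→d15:-→d16:H1→d17:-→d18:- -> H1
  add 0.0.0.0/1 -> H1 at depth 1
  add 129.57.61.0/24 -> H1 at depth 24
  lookup 94.243.208.3: bits 01011110111100111101 walk d0:H1→d1:H1→d2:-→d3:-→d4:-→d5:-→d6:-→d7:-→d8:-→d9:-→d10:-→d11:-→d12:-→d13:-→d14:-→d15:-→d16:H2→d17:-→d18:-→d19:-→d20:H1 -> H1
  lookup 94.243.216.13: bits 010111101111001111011000 walk d0:H1→d1:H1→d2:-→d3:-→d4:-→d5:-→d6:-→d7:-→d8:-→d9:-→d10:-→d11:-→d12:-→d13:-→d14:-→d15:-→d16:H2→d17:-→d18:-→d19:-→d20:H1→d21:-→d22:-→d23:-→d24:H2 -> H2
  add 129.0.0.0/8 -> H2 at depth 8
  lookup 129.57.61.0: bits 10000001001110010011110100 walk d0:H1→d1:-→d2:-→d3:-→d4:-→d5:-→d6:-→d7:-→d8:H2→d9:-→d10:-→d11:-→d12:-→d13:-→d14:-→d15:-→d16:H1→d17:-→d18:-→d19:-→d20:-→d21:-→d22:-→d23:-→d24:H1→d25:-→d26:- -> H1
  lookup 94.243.208.0: bits 01011110111100111101 walk d0:H1→d1:H1→d2:-→d3:-→d4:-→d5:-→d6:-→d7:-→d8:-→d9:-→d10:-→d11:-→d12:-→d13:-→d14:-→d15:-→d16:H2→d17:-→d18:-→d19:-→d20:H1 -> H1
  lookup 0.0.3.210: bits 00 walk d0:H1→d1:H1→d2:- -> H1
  add 129.57.61.51/32 -> H4 at depth 32
  add 94.243.216.101/32 -> H1 at depth 32
  add 48.0.0.0/4 -> H2 at depth 4
  add 129.57.61.48/28 -> H0 at depth 28
  lookup 140.49.189.81: bits 1000 walk d0:H1→d1:-→d2:-→d3:-→d4:- -> H1
  - 129.0.0.0/8 clear@8
  lookup 129.57.61.48: bits 100000010011100100111101001100 walk d0:H1→d1:-→d2:-→d3:-→d4:-→d5:-→d6:-→d7:-→d8:-→d9:-→d10:-→d11:-→d12:-→d13:-→d14:-→d15:-→d16:H1→d17:-→d18:-→d19:-→d20:-→d21:-→d22:-→d23:-→d24:H1→d25:-→d26:-→d27:-→d28:H0→d29:-→d30:- -> H0

== LOOKUPS ==
["H2","H1","H0","H1","H1","H1","H1","H1","H1","H2","H1","H1","H1","H1","H0"]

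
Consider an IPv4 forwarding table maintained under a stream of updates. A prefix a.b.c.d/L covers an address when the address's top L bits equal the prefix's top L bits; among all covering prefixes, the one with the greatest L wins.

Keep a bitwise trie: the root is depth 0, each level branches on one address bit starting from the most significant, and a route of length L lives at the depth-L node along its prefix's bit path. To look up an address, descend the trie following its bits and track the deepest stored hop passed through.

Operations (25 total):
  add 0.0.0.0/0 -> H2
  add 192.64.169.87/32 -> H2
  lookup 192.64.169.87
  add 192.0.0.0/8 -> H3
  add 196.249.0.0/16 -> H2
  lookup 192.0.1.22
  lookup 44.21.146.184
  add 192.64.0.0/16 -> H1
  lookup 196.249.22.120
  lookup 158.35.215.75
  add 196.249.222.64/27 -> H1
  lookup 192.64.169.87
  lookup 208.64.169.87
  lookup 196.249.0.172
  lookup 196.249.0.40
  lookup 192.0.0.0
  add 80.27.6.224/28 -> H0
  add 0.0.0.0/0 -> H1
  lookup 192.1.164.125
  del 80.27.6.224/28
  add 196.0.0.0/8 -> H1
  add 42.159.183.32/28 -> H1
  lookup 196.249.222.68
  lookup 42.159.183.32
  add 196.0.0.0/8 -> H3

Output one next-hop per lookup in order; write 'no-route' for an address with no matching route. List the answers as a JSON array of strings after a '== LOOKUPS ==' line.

Apply in order:
  add 0.0.0.0/0 -> H2 at depth 0
  add 192.64.169.87/32 -> H2 at depth 32
  ? 192.64.169.87  path d0:H2→d1:-→d2:-→d3:-→d4:-→d5:-→d6:-→d7:-→d8:-→d9:-→d10:-→d11:-→d12:-→d13:-→d14:-→d15:-→d16:-→d17:-→d18:-→d19:-→d20:-→d21:-→d22:-→d23:-→d24:-→d25:-→d26:-→d27:-→d28:-→d29:-→d30:-→d31:-→d32:H2  best=H2
  add 192.0.0.0/8 -> H3 at depth 8
  add 196.249.0.0/16 -> H2 at depth 16
  ? 192.0.1.22  path d0:H2→d1:-→d2:-→d3:-→d4:-→d5:-→d6:-→d7:-→d8:H3→d9:-  best=H3
  ? 44.21.146.184  path d0:H2  best=H2
  add 192.64.0.0/16 -> H1 at depth 16
  ? 196.249.22.120  path d0:H2→d1:-→d2:-→d3:-→d4:-→d5:-→d6:-→d7:-→d8:-→d9:-→d10:-→d11:-→d12:-→d13:-→d14:-→d15:-→d16:H2  best=H2
  ? 158.35.215.75  path d0:H2→d1:-  best=H2
  add 196.249.222.64/27 -> H1 at depth 27
  ? 192.64.169.87  path d0:H2→d1:-→d2:-→d3:-→d4:-→d5:-→d6:-→d7:-→d8:H3→d9:-→d10:-→d11:-→d12:-→d13:-→d14:-→d15:-→d16:H1→d17:-→d18:-→d19:-→d20:-→d21:-→d22:-→d23:-→d24:-→d25:-→d26:-→d27:-→d28:-→d29:-→d30:-→d31:-→d32:H2  best=H2
  ? 208.64.169.87  path d0:H2→d1:-→d2:-→d3:-  best=H2
  ? 196.249.0.172  path d0:H2→d1:-→d2:-→d3:-→d4:-→d5:-→d6:-→d7:-→d8:-→d9:-→d10:-→d11:-→d12:-→d13:-→d14:-→d15:-→d16:H2  best=H2
  ? 196.249.0.40  path d0:H2→d1:-→d2:-→d3:-→d4:-→d5:-→d6:-→d7:-→d8:-→d9:-→d10:-→d11:-→d12:-→d13:-→d14:-→d15:-→d16:H2  best=H2
  ? 192.0.0.0  path d0:H2→d1:-→d2:-→d3:-→d4:-→d5:-→d6:-→d7:-→d8:H3→d9:-  best=H3
  add 80.27.6.224/28 -> H0 at depth 28
  add 0.0.0.0/0 -> H1 at depth 0
  ? 192.1.164.125  path d0:H1→d1:-→d2:-→d3:-→d4:-→d5:-→d6:-→d7:-→d8:H3→d9:-  best=H3
  del 80.27.6.224/28 (clear depth 28)
  add 196.0.0.0/8 -> H1 at depth 8
  add 42.159.183.32/28 -> H1 at depth 28
  ? 196.249.222.68  path d0:H1→d1:-→d2:-→d3:-→d4:-→d5:-→d6:-→d7:-→d8:H1→d9:-→d10:-→d11:-→d12:-→d13:-→d14:-→d15:-→d16:H2→d17:-→d18:-→d19:-→d20:-→d21:-→d22:-→d23:-→d24:-→d25:-→d26:-→d27:H1  best=H1
  ? 42.159.183.32  path d0:H1→d1:-→d2:-→d3:-→d4:-→d5:-→d6:-→d7:-→d8:-→d9:-→d10:-→d11:-→d12:-→d13:-→d14:-→d15:-→d16:-→d17:-→d18:-→d19:-→d20:-→d21:-→d22:-→d23:-→d24:-→d25:-→d26:-→d27:-→d28:H1  best=H1
  add 196.0.0.0/8 -> H3 at depth 8

== LOOKUPS ==
["H2","H3","H2","H2","H2","H2","H2","H2","H2","H3","H3","H1","H1"]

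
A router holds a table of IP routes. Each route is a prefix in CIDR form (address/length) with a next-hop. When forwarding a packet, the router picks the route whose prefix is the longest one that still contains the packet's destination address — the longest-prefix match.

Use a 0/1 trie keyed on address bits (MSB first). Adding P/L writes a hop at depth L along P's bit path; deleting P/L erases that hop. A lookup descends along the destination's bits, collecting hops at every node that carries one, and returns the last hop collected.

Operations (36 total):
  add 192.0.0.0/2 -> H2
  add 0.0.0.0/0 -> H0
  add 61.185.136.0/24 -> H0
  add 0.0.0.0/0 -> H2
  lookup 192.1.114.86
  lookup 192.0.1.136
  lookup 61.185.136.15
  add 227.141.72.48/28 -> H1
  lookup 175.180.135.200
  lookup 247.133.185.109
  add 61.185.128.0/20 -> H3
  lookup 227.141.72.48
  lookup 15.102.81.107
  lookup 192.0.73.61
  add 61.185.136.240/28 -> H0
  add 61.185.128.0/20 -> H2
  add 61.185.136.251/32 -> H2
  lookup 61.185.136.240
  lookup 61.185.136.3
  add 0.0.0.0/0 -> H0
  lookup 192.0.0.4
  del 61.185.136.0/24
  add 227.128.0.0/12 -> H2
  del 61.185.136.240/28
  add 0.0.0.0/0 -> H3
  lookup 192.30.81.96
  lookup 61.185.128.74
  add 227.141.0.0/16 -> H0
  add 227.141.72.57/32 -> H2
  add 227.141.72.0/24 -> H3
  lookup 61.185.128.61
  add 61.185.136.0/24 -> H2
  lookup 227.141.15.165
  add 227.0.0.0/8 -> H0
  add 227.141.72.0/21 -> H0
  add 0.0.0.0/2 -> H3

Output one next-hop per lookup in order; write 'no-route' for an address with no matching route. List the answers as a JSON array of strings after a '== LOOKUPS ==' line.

Process each operation:
  add 192.0.0.0/2 -> H2 at depth 2
  add 0.0.0.0/0 -> H0 at depth 0
  add 61.185.136.0/24 -> H0 at depth 24
  add 0.0.0.0/0 -> H2 at depth 0
  Q 192.1.114.86: descend 11 ; hops seen [H2,H2] ; pick H2
  Q 192.0.1.136: descend 11 ; hops seen [H2,H2] ; pick H2
  Q 61.185.136.15: descend 001111011011100110001000 ; hops seen [H2,H0] ; pick H0
  add 227.141.72.48/28 -> H1 at depth 28
  Q 175.180.135.200: descend 1 ; hops seen [H2] ; pick H2
  Q 247.133.185.109: descend 111 ; hops seen [H2,H2] ; pick H2
  add 61.185.128.0/20 -> H3 at depth 20
  Q 227.141.72.48: descend 1110001110001101010010000011 ; hops seen [H2,H2,H1] ; pick H1
  Q 15.102.81.107: descend 00 ; hops seen [H2] ; pick H2
  Q 192.0.73.61: descend 11 ; hops seen [H2,H2] ; pick H2
  add 61.185.136.240/28 -> H0 at depth 28
  add 61.185.128.0/20 -> H2 at depth 20
  add 61.185.136.251/32 -> H2 at depth 32
  Q 61.185.136.240: descend 0011110110111001100010001111 ; hops seen [H2,H2,H0,H0] ; pick H0
  Q 61.185.136.3: descend 001111011011100110001000 ; hops seen [H2,H2,H0] ; pick H0
  add 0.0.0.0/0 -> H0 at depth 0
  Q 192.0.0.4: descend 11 ; hops seen [H0,H2] ; pick H2
  - 61.185.136.0/24 clear@24
  add 227.128.0.0/12 -> H2 at depth 12
  - 61.185.136.240/28 clear@28
  add 0.0.0.0/0 -> H3 at depth 0
  Q 192.30.81.96: descend 11 ; hops seen [H3,H2] ; pick H2
  Q 61.185.128.74: descend 00111101101110011000 ; hops seen [H3,H2] ; pick H2
  add 227.141.0.0/16 -> H0 at depth 16
  add 227.141.72.57/32 -> H2 at depth 32
  add 227.141.72.0/24 -> H3 at depth 24
  Q 61.185.128.61: descend 00111101101110011000 ; hops seen [H3,H2] ; pick H2
  add 61.185.136.0/24 -> H2 at depth 24
  Q 227.141.15.165: descend 11100011100011010 ; hops seen [H3,H2,H2,H0] ; pick H0
  add 227.0.0.0/8 -> H0 at depth 8
  add 227.141.72.0/21 -> H0 at depth 21
  add 0.0.0.0/2 -> H3 at depth 2

== LOOKUPS ==
["H2","H2","H0","H2","H2","H1","H2","H2","H0","H0","H2","H2","H2","H2","H0"]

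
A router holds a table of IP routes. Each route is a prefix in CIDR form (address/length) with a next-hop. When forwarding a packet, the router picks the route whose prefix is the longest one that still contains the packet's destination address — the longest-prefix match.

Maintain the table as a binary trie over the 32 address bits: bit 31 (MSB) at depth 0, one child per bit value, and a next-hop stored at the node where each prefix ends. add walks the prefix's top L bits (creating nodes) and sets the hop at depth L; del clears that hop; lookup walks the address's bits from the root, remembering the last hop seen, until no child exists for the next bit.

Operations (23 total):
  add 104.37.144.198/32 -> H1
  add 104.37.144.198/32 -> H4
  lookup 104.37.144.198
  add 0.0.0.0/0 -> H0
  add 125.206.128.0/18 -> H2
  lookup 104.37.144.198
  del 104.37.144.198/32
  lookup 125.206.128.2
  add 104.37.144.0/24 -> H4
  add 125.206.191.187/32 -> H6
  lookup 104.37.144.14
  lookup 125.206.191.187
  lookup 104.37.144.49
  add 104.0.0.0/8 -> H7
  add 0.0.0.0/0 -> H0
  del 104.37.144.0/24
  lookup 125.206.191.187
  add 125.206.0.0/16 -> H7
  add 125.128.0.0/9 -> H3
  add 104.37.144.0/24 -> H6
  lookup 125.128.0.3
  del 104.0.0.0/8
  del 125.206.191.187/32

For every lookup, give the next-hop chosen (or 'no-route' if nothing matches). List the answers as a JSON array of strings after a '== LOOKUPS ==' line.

Apply in order:
  add 104.37.144.198/32 -> H1 at depth 32
  add 104.37.144.198/32 -> H4 at depth 32
  Q 104.37.144.198: descend 01101000001001011001000011000110 ; hops seen [H4] ; pick H4
  add 0.0.0.0/0 -> H0 at depth 0
  add 125.206.128.0/18 -> H2 at depth 18
  Q 104.37.144.198: descend 01101000001001011001000011000110 ; hops seen [H0,H4] ; pick H4
  del 104.37.144.198/32 (clear depth 32)
  Q 125.206.128.2: descend 011111011100111010 ; hops seen [H0,H2] ; pick H2
  add 104.37.144.0/24 -> H4 at depth 24
  add 125.206.191.187/32 -> H6 at depth 32
  Q 104.37.144.14: descend 011010000010010110010000 ; hops seen [H0,H4] ; pick H4
  Q 125.206.191.187: descend 01111101110011101011111110111011 ; hops seen [H0,H2,H6] ; pick H6
  Q 104.37.144.49: descend 011010000010010110010000 ; hops seen [H0,H4] ; pick H4
  add 104.0.0.0/8 -> H7 at depth 8
  add 0.0.0.0/0 -> H0 at depth 0
  del 104.37.144.0/24 (clear depth 24)
  Q 125.206.191.187: descend 01111101110011101011111110111011 ; hops seen [H0,H2,H6] ; pick H6
  add 125.206.0.0/16 -> H7 at depth 16
  add 125.128.0.0/9 -> H3 at depth 9
  add 104.37.144.0/24 -> H6 at depth 24
  Q 125.128.0.3: descend 011111011 ; hops seen [H0,H3] ; pick H3
  del 104.0.0.0/8 (clear depth 8)
  del 125.206.191.187/32 (clear depth 32)

== LOOKUPS ==
["H4","H4","H2","H4","H6","H4","H6","H3"]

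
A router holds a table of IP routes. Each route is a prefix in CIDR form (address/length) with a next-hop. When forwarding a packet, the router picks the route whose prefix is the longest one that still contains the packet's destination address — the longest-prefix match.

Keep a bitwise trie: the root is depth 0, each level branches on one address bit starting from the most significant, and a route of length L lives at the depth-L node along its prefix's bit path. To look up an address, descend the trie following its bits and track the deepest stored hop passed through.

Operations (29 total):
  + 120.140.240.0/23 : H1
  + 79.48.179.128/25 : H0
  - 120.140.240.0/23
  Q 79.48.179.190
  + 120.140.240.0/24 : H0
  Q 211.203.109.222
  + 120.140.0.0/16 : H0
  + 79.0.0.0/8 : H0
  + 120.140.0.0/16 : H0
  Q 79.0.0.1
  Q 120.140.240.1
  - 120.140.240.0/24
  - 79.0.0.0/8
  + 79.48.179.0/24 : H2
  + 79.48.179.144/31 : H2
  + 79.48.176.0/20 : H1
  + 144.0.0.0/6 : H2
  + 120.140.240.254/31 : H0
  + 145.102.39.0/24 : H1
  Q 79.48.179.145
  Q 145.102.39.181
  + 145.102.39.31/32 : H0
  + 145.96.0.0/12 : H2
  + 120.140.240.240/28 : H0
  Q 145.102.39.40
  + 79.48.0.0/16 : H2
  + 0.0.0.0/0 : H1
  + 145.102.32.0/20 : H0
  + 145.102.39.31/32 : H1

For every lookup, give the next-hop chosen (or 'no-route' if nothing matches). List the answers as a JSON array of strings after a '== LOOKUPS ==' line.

Trace:
  + 120.140.240.0/23 (H1) depth=23
  + 79.48.179.128/25 (H0) depth=25
  del 120.140.240.0/23 (clear depth 23)
  lookup 79.48.179.190: bits 0100111100110000101100111 walk d0:-→d1:-→d2:-→d3:-→d4:-→d5:-→d6:-→d7:-→d8:-→d9:-→d10:-→d11:-→d12:-→d13:-→d14:-→d15:-→d16:-→d17:-→d18:-→d19:-→d20:-→d21:-→d22:-→d23:-→d24:-→d25:H0 -> H0
  + 120.140.240.0/24 (H0) depth=24
  lookup 211.203.109.222: bits ε walk d0:- -> no-route
  + 120.140.0.0/16 (H0) depth=16
  + 79.0.0.0/8 (H0) depth=8
  + 120.140.0.0/16 (H0) depth=16
  lookup 79.0.0.1: bits 0100111100 walk d0:-→d1:-→d2:-→d3:-→d4:-→d5:-→d6:-→d7:-→d8:H0→d9:-→d10:- -> H0
  lookup 120.140.240.1: bits 011110001000110011110000 walk d0:-→d1:-→d2:-→d3:-→d4:-→d5:-→d6:-→d7:-→d8:-→d9:-→d10:-→d11:-→d12:-→d13:-→d14:-→d15:-→d16:H0→d17:-→d18:-→d19:-→d20:-→d21:-→d22:-→d23:-→d24:H0 -> H0
  del 120.140.240.0/24 (clear depth 24)
  del 79.0.0.0/8 (clear depth 8)
  + 79.48.179.0/24 (H2) depth=24
  + 79.48.179.144/31 (H2) depth=31
  + 79.48.176.0/20 (H1) depth=20
  + 144.0.0.0/6 (H2) depth=6
  + 120.140.240.254/31 (H0) depth=31
  + 145.102.39.0/24 (H1) depth=24
  lookup 79.48.179.145: bits 0100111100110000101100111001000 walk d0:-→d1:-→d2:-→d3:-→d4:-→d5:-→d6:-→d7:-→d8:-→d9:-→d10:-→d11:-→d12:-→d13:-→d14:-→d15:-→d16:-→d17:-→d18:-→d19:-→d20:H1→d21:-→d22:-→d23:-→d24:H2→d25:H0→d26:-→d27:-→d28:-→d29:-→d30:-→d31:H2 -> H2
  lookup 145.102.39.181: bits 100100010110011000100111 walk d0:-→d1:-→d2:-→d3:-→d4:-→d5:-→d6:H2→d7:-→d8:-→d9:-→d10:-→d11:-→d12:-→d13:-→d14:-→d15:-→d16:-→d17:-→d18:-→d19:-→d20:-→d21:-→d22:-→d23:-→d24:H1 -> H1
  + 145.102.39.31/32 (H0) depth=32
  + 145.96.0.0/12 (H2) depth=12
  + 120.140.240.240/28 (H0) depth=28
  lookup 145.102.39.40: bits 10010001011001100010011100 walk d0:-→d1:-→d2:-→d3:-→d4:-→d5:-→d6:H2→d7:-→d8:-→d9:-→d10:-→d11:-→d12:H2→d13:-→d14:-→d15:-→d16:-→d17:-→d18:-→d19:-→d20:-→d21:-→d22:-→d23:-→d24:H1→d25:-→d26:- -> H1
  + 79.48.0.0/16 (H2) depth=16
  + 0.0.0.0/0 (H1) depth=0
  + 145.102.32.0/20 (H0) depth=20
  + 145.102.39.31/32 (H1) depth=32

== LOOKUPS ==
["H0","no-route","H0","H0","H2","H1","H1"]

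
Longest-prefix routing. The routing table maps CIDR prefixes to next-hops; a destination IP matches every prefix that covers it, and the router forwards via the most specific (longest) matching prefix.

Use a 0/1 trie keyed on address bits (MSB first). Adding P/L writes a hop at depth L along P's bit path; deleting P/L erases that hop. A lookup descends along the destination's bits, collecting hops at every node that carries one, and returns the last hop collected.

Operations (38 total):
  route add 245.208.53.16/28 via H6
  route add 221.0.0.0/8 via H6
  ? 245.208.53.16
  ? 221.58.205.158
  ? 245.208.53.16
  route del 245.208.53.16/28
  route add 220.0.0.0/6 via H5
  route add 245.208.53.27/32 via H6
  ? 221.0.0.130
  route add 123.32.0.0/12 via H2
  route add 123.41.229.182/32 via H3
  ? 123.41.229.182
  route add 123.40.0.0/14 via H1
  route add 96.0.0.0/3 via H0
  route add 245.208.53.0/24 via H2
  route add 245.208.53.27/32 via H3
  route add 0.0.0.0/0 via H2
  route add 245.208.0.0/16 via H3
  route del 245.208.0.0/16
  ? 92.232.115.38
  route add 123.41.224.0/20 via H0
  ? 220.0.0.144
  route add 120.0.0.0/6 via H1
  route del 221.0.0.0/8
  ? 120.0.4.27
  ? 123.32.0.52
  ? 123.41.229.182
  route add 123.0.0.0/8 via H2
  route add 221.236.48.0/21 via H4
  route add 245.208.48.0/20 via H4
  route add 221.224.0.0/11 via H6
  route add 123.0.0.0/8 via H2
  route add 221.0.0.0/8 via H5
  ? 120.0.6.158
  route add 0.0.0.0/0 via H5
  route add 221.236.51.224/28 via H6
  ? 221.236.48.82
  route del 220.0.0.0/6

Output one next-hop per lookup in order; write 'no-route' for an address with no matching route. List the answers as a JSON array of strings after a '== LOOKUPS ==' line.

Trace:
  + 245.208.53.16/28 (H6) depth=28
  + 221.0.0.0/8 (H6) depth=8
  Q 245.208.53.16: descend 1111010111010000001101010001 ; hops seen [H6] ; pick H6
  Q 221.58.205.158: descend 11011101 ; hops seen [H6] ; pick H6
  Q 245.208.53.16: descend 1111010111010000001101010001 ; hops seen [H6] ; pick H6
  - 245.208.53.16/28 clear@28
  + 220.0.0.0/6 (H5) depth=6
  + 245.208.53.27/32 (H6) depth=32
  Q 221.0.0.130: descend 11011101 ; hops seen [H5,H6] ; pick H6
  + 123.32.0.0/12 (H2) depth=12
  + 123.41.229.182/32 (H3) depth=32
  Q 123.41.229.182: descend 01111011001010011110010110110110 ; hops seen [H2,H3] ; pick H3
  + 123.40.0.0/14 (H1) depth=14
  + 96.0.0.0/3 (H0) depth=3
  + 245.208.53.0/24 (H2) depth=24
  + 245.208.53.27/32 (H3) depth=32
  + 0.0.0.0/0 (H2) depth=0
  + 245.208.0.0/16 (H3) depth=16
  - 245.208.0.0/16 clear@16
  Q 92.232.115.38: descend 01 ; hops seen [H2] ; pick H2
  + 123.41.224.0/20 (H0) depth=20
  Q 220.0.0.144: descend 1101110 ; hops seen [H2,H5] ; pick H5
  + 120.0.0.0/6 (H1) depth=6
  - 221.0.0.0/8 clear@8
  Q 120.0.4.27: descend 011110 ; hops seen [H2,H0,H1] ; pick H1
  Q 123.32.0.52: descend 011110110010 ; hops seen [H2,H0,H1,H2] ; pick H2
  Q 123.41.229.182: descend 01111011001010011110010110110110 ; hops seen [H2,H0,H1,H2,H1,H0,H3] ; pick H3
  + 123.0.0.0/8 (H2) depth=8
  + 221.236.48.0/21 (H4) depth=21
  + 245.208.48.0/20 (H4) depth=20
  + 221.224.0.0/11 (H6) depth=11
  + 123.0.0.0/8 (H2) depth=8
  + 221.0.0.0/8 (H5) depth=8
  Q 120.0.6.158: descend 011110 ; hops seen [H2,H0,H1] ; pick H1
  + 0.0.0.0/0 (H5) depth=0
  + 221.236.51.224/28 (H6) depth=28
  Q 221.236.48.82: descend 1101110111101100001100 ; hops seen [H5,H5,H5,H6,H4] ; pick H4
  - 220.0.0.0/6 clear@6

== LOOKUPS ==
["H6","H6","H6","H6","H3","H2","H5","H1","H2","H3","H1","H4"]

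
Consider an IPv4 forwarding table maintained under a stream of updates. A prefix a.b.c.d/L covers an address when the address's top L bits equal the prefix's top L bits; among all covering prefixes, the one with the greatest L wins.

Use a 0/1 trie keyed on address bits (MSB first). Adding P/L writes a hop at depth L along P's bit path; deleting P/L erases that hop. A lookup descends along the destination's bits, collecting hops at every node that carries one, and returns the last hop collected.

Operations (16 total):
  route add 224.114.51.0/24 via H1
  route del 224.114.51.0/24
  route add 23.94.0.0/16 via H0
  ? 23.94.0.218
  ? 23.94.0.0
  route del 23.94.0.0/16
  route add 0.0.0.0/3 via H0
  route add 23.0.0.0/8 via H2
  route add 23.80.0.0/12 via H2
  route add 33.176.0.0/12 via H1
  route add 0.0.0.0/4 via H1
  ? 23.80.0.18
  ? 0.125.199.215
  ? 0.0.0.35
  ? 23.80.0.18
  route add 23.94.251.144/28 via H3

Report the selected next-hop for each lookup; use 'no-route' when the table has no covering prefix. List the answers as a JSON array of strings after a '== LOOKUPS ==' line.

Process each operation:
  + 224.114.51.0/24 (H1) depth=24
  del 224.114.51.0/24 (clear depth 24)
  + 23.94.0.0/16 (H0) depth=16
  lookup 23.94.0.218: bits 0001011101011110 walk d0:-→d1:-→d2:-→d3:-→d4:-→d5:-→d6:-→d7:-→d8:-→d9:-→d10:-→d11:-→d12:-→d13:-→d14:-→d15:-→d16:H0 -> H0
  lookup 23.94.0.0: bits 0001011101011110 walk d0:-→d1:-→d2:-→d3:-→d4:-→d5:-→d6:-→d7:-→d8:-→d9:-→d10:-→d11:-→d12:-→d13:-→d14:-→d15:-→d16:H0 -> H0
  del 23.94.0.0/16 (clear depth 16)
  + 0.0.0.0/3 (H0) depth=3
  + 23.0.0.0/8 (H2) depth=8
  + 23.80.0.0/12 (H2) depth=12
  + 33.176.0.0/12 (H1) depth=12
  + 0.0.0.0/4 (H1) depth=4
  lookup 23.80.0.18: bits 000101110101 walk d0:-→d1:-→d2:-→d3:H0→d4:-→d5:-→d6:-→d7:-→d8:H2→d9:-→d10:-→d11:-→d12:H2 -> H2
  lookup 0.125.199.215: bits 0000 walk d0:-→d1:-→d2:-→d3:H0→d4:H1 -> H1
  lookup 0.0.0.35: bits 0000 walk d0:-→d1:-→d2:-→d3:H0→d4:H1 -> H1
  lookup 23.80.0.18: bits 000101110101 walk d0:-→d1:-→d2:-→d3:H0→d4:-→d5:-→d6:-→d7:-→d8:H2→d9:-→d10:-→d11:-→d12:H2 -> H2
  + 23.94.251.144/28 (H3) depth=28

== LOOKUPS ==
["H0","H0","H2","H1","H1","H2"]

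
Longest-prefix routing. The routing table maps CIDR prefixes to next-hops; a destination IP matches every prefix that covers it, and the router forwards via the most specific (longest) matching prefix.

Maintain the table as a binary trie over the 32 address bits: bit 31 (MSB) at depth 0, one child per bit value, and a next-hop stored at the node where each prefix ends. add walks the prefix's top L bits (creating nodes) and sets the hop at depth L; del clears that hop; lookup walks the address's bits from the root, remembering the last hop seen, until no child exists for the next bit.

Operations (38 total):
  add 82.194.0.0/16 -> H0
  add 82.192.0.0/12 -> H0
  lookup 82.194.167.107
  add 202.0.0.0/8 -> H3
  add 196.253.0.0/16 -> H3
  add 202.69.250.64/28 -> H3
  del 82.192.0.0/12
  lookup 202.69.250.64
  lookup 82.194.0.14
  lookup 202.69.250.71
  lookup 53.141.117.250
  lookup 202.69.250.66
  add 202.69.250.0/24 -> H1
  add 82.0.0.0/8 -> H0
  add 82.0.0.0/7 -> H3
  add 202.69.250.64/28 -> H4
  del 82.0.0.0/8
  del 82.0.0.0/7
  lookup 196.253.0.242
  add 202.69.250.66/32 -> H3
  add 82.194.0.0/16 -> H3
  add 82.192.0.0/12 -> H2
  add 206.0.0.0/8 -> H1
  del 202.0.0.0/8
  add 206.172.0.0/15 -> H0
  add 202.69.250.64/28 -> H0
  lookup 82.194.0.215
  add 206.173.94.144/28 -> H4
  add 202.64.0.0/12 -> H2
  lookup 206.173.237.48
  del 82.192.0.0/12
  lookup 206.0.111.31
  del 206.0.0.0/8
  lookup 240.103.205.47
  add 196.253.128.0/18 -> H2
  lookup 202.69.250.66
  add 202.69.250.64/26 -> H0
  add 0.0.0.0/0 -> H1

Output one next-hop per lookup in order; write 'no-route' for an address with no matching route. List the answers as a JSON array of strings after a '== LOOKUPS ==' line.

Apply in order:
  add 82.194.0.0/16 -> H0 at depth 16
  add 82.192.0.0/12 -> H0 at depth 12
  ? 82.194.167.107  path d0:-→d1:-→d2:-→d3:-→d4:-→d5:-→d6:-→d7:-→d8:-→d9:-→d10:-→d11:-→d12:H0→d13:-→d14:-→d15:-→d16:H0  best=H0
  add 202.0.0.0/8 -> H3 at depth 8
  add 196.253.0.0/16 -> H3 at depth 16
  add 202.69.250.64/28 -> H3 at depth 28
  - 82.192.0.0/12 clear@12
  ? 202.69.250.64  path d0:-→d1:-→d2:-→d3:-→d4:-→d5:-→d6:-→d7:-→d8:H3→d9:-→d10:-→d11:-→d12:-→d13:-→d14:-→d15:-→d16:-→d17:-→d18:-→d19:-→d20:-→d21:-→d22:-→d23:-→d24:-→d25:-→d26:-→d27:-→d28:H3  best=H3
  ? 82.194.0.14  path d0:-→d1:-→d2:-→d3:-→d4:-→d5:-→d6:-→d7:-→d8:-→d9:-→d10:-→d11:-→d12:-→d13:-→d14:-→d15:-→d16:H0  best=H0
  ? 202.69.250.71  path d0:-→d1:-→d2:-→d3:-→d4:-→d5:-→d6:-→d7:-→d8:H3→d9:-→d10:-→d11:-→d12:-→d13:-→d14:-→d15:-→d16:-→d17:-→d18:-→d19:-→d20:-→d21:-→d22:-→d23:-→d24:-→d25:-→d26:-→d27:-→d28:H3  best=H3
  ? 53.141.117.250  path d0:-→d1:-  best=no-route
  ? 202.69.250.66  path d0:-→d1:-→d2:-→d3:-→d4:-→d5:-→d6:-→d7:-→d8:H3→d9:-→d10:-→d11:-→d12:-→d13:-→d14:-→d15:-→d16:-→d17:-→d18:-→d19:-→d20:-→d21:-→d22:-→d23:-→d24:-→d25:-→d26:-→d27:-→d28:H3  best=H3
  add 202.69.250.0/24 -> H1 at depth 24
  add 82.0.0.0/8 -> H0 at depth 8
  add 82.0.0.0/7 -> H3 at depth 7
  add 202.69.250.64/28 -> H4 at depth 28
  - 82.0.0.0/8 clear@8
  - 82.0.0.0/7 clear@7
  ? 196.253.0.242  path d0:-→d1:-→d2:-→d3:-→d4:-→d5:-→d6:-→d7:-→d8:-→d9:-→d10:-→d11:-→d12:-→d13:-→d14:-→d15:-→d16:H3  best=H3
  add 202.69.250.66/32 -> H3 at depth 32
  add 82.194.0.0/16 -> H3 at depth 16
  add 82.192.0.0/12 -> H2 at depth 12
  add 206.0.0.0/8 -> H1 at depth 8
  - 202.0.0.0/8 clear@8
  add 206.172.0.0/15 -> H0 at depth 15
  add 202.69.250.64/28 -> H0 at depth 28
  ? 82.194.0.215  path d0:-→d1:-→d2:-→d3:-→d4:-→d5:-→d6:-→d7:-→d8:-→d9:-→d10:-→d11:-→d12:H2→d13:-→d14:-→d15:-→d16:H3  best=H3
  add 206.173.94.144/28 -> H4 at depth 28
  add 202.64.0.0/12 -> H2 at depth 12
  ? 206.173.237.48  path d0:-→d1:-→d2:-→d3:-→d4:-→d5:-→d6:-→d7:-→d8:H1→d9:-→d10:-→d11:-→d12:-→d13:-→d14:-→d15:H0→d16:-  best=H0
  - 82.192.0.0/12 clear@12
  ? 206.0.111.31  path d0:-→d1:-→d2:-→d3:-→d4:-→d5:-→d6:-→d7:-→d8:H1  best=H1
  - 206.0.0.0/8 clear@8
  ? 240.103.205.47  path d0:-→d1:-→d2:-  best=no-route
  add 196.253.128.0/18 -> H2 at depth 18
  ? 202.69.250.66  path d0:-→d1:-→d2:-→d3:-→d4:-→d5:-→d6:-→d7:-→d8:-→d9:-→d10:-→d11:-→d12:H2→d13:-→d14:-→d15:-→d16:-→d17:-→d18:-→d19:-→d20:-→d21:-→d22:-→d23:-→d24:H1→d25:-→d26:-→d27:-→d28:H0→d29:-→d30:-→d31:-→d32:H3  best=H3
  add 202.69.250.64/26 -> H0 at depth 26
  add 0.0.0.0/0 -> H1 at depth 0

== LOOKUPS ==
["H0","H3","H0","H3","no-route","H3","H3","H3","H0","H1","no-route","H3"]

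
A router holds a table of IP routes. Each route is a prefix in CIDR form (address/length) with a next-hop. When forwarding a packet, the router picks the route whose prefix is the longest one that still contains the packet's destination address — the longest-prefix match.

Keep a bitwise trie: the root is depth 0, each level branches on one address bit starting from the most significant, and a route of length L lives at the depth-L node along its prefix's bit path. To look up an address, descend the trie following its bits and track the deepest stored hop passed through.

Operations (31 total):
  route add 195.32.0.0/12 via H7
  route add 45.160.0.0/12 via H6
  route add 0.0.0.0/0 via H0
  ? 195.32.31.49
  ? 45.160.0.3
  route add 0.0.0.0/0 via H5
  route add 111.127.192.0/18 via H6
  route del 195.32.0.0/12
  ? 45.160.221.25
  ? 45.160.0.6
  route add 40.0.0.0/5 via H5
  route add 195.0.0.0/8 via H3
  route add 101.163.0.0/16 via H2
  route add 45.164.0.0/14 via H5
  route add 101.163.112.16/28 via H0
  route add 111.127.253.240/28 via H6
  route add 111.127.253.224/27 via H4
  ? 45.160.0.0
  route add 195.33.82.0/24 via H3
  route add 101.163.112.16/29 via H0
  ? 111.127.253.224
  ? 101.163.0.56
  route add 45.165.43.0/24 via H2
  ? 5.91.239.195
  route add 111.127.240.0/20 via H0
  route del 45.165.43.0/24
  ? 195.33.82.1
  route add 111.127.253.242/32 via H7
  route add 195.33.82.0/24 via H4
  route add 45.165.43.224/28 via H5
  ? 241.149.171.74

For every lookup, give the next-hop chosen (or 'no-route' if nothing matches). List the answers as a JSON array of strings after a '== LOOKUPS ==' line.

Apply in order:
  + 195.32.0.0/12 (H7) depth=12
  + 45.160.0.0/12 (H6) depth=12
  + 0.0.0.0/0 (H0) depth=0
  ? 195.32.31.49  path d0:H0→d1:-→d2:-→d3:-→d4:-→d5:-→d6:-→d7:-→d8:-→d9:-→d10:-→d11:-→d12:H7  best=H7
  ? 45.160.0.3  path d0:H0→d1:-→d2:-→d3:-→d4:-→d5:-→d6:-→d7:-→d8:-→d9:-→d10:-→d11:-→d12:H6  best=H6
  + 0.0.0.0/0 (H5) depth=0
  + 111.127.192.0/18 (H6) depth=18
  del 195.32.0.0/12 (clear depth 12)
  ? 45.160.221.25  path d0:H5→d1:-→d2:-→d3:-→d4:-→d5:-→d6:-→d7:-→d8:-→d9:-→d10:-→d11:-→d12:H6  best=H6
  ? 45.160.0.6  path d0:H5→d1:-→d2:-→d3:-→d4:-→d5:-→d6:-→d7:-→d8:-→d9:-→d10:-→d11:-→d12:H6  best=H6
  + 40.0.0.0/5 (H5) depth=5
  + 195.0.0.0/8 (H3) depth=8
  + 101.163.0.0/16 (H2) depth=16
  + 45.164.0.0/14 (H5) depth=14
  + 101.163.112.16/28 (H0) depth=28
  + 111.127.253.240/28 (H6) depth=28
  + 111.127.253.224/27 (H4) depth=27
  ? 45.160.0.0  path d0:H5→d1:-→d2:-→d3:-→d4:-→d5:H5→d6:-→d7:-→d8:-→d9:-→d10:-→d11:-→d12:H6→d13:-  best=H6
  + 195.33.82.0/24 (H3) depth=24
  + 101.163.112.16/29 (H0) depth=29
  ? 111.127.253.224  path d0:H5→d1:-→d2:-→d3:-→d4:-→d5:-→d6:-→d7:-→d8:-→d9:-→d10:-→d11:-→d12:-→d13:-→d14:-→d15:-→d16:-→d17:-→d18:H6→d19:-→d20:-→d21:-→d22:-→d23:-→d24:-→d25:-→d26:-→d27:H4  best=H4
  ? 101.163.0.56  path d0:H5→d1:-→d2:-→d3:-→d4:-→d5:-→d6:-→d7:-→d8:-→d9:-→d10:-→d11:-→d12:-→d13:-→d14:-→d15:-→d16:H2→d17:-  best=H2
  + 45.165.43.0/24 (H2) depth=24
  ? 5.91.239.195  path d0:H5→d1:-→d2:-  best=H5
  + 111.127.240.0/20 (H0) depth=20
  del 45.165.43.0/24 (clear depth 24)
  ? 195.33.82.1  path d0:H5→d1:-→d2:-→d3:-→d4:-→d5:-→d6:-→d7:-→d8:H3→d9:-→d10:-→d11:-→d12:-→d13:-→d14:-→d15:-→d16:-→d17:-→d18:-→d19:-→d20:-→d21:-→d22:-→d23:-→d24:H3  best=H3
  + 111.127.253.242/32 (H7) depth=32
  + 195.33.82.0/24 (H4) depth=24
  + 45.165.43.224/28 (H5) depth=28
  ? 241.149.171.74  path d0:H5→d1:-→d2:-  best=H5

== LOOKUPS ==
["H7","H6","H6","H6","H6","H4","H2","H5","H3","H5"]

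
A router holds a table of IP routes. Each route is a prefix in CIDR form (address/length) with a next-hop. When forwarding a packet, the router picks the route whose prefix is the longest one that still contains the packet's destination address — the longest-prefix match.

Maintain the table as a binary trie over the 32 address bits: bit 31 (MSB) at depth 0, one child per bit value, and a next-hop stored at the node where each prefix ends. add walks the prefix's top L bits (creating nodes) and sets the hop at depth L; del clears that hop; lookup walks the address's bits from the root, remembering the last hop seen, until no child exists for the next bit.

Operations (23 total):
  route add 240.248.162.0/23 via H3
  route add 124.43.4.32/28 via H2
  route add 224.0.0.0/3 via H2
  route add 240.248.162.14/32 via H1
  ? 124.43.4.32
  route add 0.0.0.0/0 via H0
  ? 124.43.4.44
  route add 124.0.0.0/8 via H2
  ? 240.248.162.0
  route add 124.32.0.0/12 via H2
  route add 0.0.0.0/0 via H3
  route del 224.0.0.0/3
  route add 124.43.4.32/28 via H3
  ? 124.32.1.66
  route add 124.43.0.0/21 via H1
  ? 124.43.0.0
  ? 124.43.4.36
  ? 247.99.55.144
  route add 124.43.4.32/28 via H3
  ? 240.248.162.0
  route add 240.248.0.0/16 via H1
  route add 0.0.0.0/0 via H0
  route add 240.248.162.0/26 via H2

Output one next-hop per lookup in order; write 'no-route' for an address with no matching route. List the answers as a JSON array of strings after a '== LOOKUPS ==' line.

Apply in order:
  add 240.248.162.0/23 -> H3 at depth 23
  add 124.43.4.32/28 -> H2 at depth 28
  add 224.0.0.0/3 -> H2 at depth 3
  add 240.248.162.14/32 -> H1 at depth 32
  lookup 124.43.4.32: bits 0111110000101011000001000010 walk d0:-→d1:-→d2:-→d3:-→d4:-→d5:-→d6:-→d7:-→d8:-→d9:-→d10:-→d11:-→d12:-→d13:-→d14:-→d15:-→d16:-→d17:-→d18:-→d19:-→d20:-→d21:-→d22:-→d23:-→d24:-→d25:-→d26:-→d27:-→d28:H2 -> H2
  add 0.0.0.0/0 -> H0 at depth 0
  lookup 124.43.4.44: bits 0111110000101011000001000010 walk d0:H0→d1:-→d2:-→d3:-→d4:-→d5:-→d6:-→d7:-→d8:-→d9:-→d10:-→d11:-→d12:-→d13:-→d14:-→d15:-→d16:-→d17:-→d18:-→d19:-→d20:-→d21:-→d22:-→d23:-→d24:-→d25:-→d26:-→d27:-→d28:H2 -> H2
  add 124.0.0.0/8 -> H2 at depth 8
  lookup 240.248.162.0: bits 1111000011111000101000100000 walk d0:H0→d1:-→d2:-→d3:H2→d4:-→d5:-→d6:-→d7:-→d8:-→d9:-→d10:-→d11:-→d12:-→d13:-→d14:-→d15:-→d16:-→d17:-→d18:-→d19:-→d20:-→d21:-→d22:-→d23:H3→d24:-→d25:-→d26:-→d27:-→d28:- -> H3
  add 124.32.0.0/12 -> H2 at depth 12
  add 0.0.0.0/0 -> H3 at depth 0
  - 224.0.0.0/3 clear@3
  add 124.43.4.32/28 -> H3 at depth 28
  lookup 124.32.1.66: bits 011111000010 walk d0:H3→d1:-→d2:-→d3:-→d4:-→d5:-→d6:-→d7:-→d8:H2→d9:-→d10:-→d11:-→d12:H2 -> H2
  add 124.43.0.0/21 -> H1 at depth 21
  lookup 124.43.0.0: bits 011111000010101100000 walk d0:H3→d1:-→d2:-→d3:-→d4:-→d5:-→d6:-→d7:-→d8:H2→d9:-→d10:-→d11:-→d12:H2→d13:-→d14:-→d15:-→d16:-→d17:-→d18:-→d19:-→d20:-→d21:H1 -> H1
  lookup 124.43.4.36: bits 0111110000101011000001000010 walk d0:H3→d1:-→d2:-→d3:-→d4:-→d5:-→d6:-→d7:-→d8:H2→d9:-→d10:-→d11:-→d12:H2→d13:-→d14:-→d15:-→d16:-→d17:-→d18:-→d19:-→d20:-→d21:H1→d22:-→d23:-→d24:-→d25:-→d26:-→d27:-→d28:H3 -> H3
  lookup 247.99.55.144: bits 11110 walk d0:H3→d1:-→d2:-→d3:-→d4:-→d5:- -> H3
  add 124.43.4.32/28 -> H3 at depth 28
  lookup 240.248.162.0: bits 1111000011111000101000100000 walk d0:H3→d1:-→d2:-→d3:-→d4:-→d5:-→d6:-→d7:-→d8:-→d9:-→d10:-→d11:-→d12:-→d13:-→d14:-→d15:-→d16:-→d17:-→d18:-→d19:-→d20:-→d21:-→d22:-→d23:H3→d24:-→d25:-→d26:-→d27:-→d28:- -> H3
  add 240.248.0.0/16 -> H1 at depth 16
  add 0.0.0.0/0 -> H0 at depth 0
  add 240.248.162.0/26 -> H2 at depth 26

== LOOKUPS ==
["H2","H2","H3","H2","H1","H3","H3","H3"]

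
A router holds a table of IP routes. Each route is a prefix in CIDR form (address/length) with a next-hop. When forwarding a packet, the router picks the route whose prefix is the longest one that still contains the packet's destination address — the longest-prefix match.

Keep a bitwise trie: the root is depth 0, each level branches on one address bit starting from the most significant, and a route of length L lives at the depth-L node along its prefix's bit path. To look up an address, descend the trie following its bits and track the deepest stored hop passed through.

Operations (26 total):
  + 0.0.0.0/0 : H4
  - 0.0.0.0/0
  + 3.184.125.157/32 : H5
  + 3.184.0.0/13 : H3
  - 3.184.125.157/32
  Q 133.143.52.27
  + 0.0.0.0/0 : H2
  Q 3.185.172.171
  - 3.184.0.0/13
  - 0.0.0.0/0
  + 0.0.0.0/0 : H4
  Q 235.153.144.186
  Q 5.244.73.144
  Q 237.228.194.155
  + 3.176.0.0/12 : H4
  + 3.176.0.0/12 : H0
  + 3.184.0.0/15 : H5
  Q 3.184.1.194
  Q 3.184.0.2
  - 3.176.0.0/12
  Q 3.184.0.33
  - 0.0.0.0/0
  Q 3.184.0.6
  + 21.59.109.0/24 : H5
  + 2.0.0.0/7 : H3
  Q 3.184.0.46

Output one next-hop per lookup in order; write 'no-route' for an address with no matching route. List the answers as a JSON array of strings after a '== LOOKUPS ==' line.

Apply in order:
  add 0.0.0.0/0 -> H4 at depth 0
  del 0.0.0.0/0 (clear depth 0)
  add 3.184.125.157/32 -> H5 at depth 32
  add 3.184.0.0/13 -> H3 at depth 13
  del 3.184.125.157/32 (clear depth 32)
  Q 133.143.52.27: descend ε ; hops seen [∅] ; pick no-route
  add 0.0.0.0/0 -> H2 at depth 0
  Q 3.185.172.171: descend 000000111011100 ; hops seen [H2,H3] ; pick H3
  del 3.184.0.0/13 (clear depth 13)
  del 0.0.0.0/0 (clear depth 0)
  add 0.0.0.0/0 -> H4 at depth 0
  Q 235.153.144.186: descend ε ; hops seen [H4] ; pick H4
  Q 5.244.73.144: descend 00000 ; hops seen [H4] ; pick H4
  Q 237.228.194.155: descend ε ; hops seen [H4] ; pick H4
  add 3.176.0.0/12 -> H4 at depth 12
  add 3.176.0.0/12 -> H0 at depth 12
  add 3.184.0.0/15 -> H5 at depth 15
  Q 3.184.1.194: descend 00000011101110000 ; hops seen [H4,H0,H5] ; pick H5
  Q 3.184.0.2: descend 00000011101110000 ; hops seen [H4,H0,H5] ; pick H5
  del 3.176.0.0/12 (clear depth 12)
  Q 3.184.0.33: descend 00000011101110000 ; hops seen [H4,H5] ; pick H5
  del 0.0.0.0/0 (clear depth 0)
  Q 3.184.0.6: descend 00000011101110000 ; hops seen [H5] ; pick H5
  add 21.59.109.0/24 -> H5 at depth 24
  add 2.0.0.0/7 -> H3 at depth 7
  Q 3.184.0.46: descend 00000011101110000 ; hops seen [H3,H5] ; pick H5

== LOOKUPS ==
["no-route","H3","H4","H4","H4","H5","H5","H5","H5","H5"]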